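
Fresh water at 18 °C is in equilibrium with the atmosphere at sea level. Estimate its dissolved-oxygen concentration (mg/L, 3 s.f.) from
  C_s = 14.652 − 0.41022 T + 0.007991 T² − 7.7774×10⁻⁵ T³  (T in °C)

C_s ≈ 9.40 mg/L

C_s = 14.652 − 0.41022×18 + 0.007991×18² − 7.7774×10⁻⁵×18³ = 9.404 mg/L.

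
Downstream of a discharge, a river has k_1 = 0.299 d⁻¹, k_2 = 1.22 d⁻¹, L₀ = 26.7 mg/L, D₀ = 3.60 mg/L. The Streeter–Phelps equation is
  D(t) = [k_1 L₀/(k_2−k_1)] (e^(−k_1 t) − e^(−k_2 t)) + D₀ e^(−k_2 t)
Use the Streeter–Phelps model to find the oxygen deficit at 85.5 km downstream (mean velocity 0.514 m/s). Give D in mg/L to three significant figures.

D ≈ 4.39 mg/L

Travel time t = x/v = 85.5 km / (0.514 m/s) = 85500 m / 0.514 m/s = 166300 s = 1.925 d.
k_1 L₀/(k_2−k_1) = 0.299×26.7/(1.22−0.299) = 7.983/0.9210 = 8.668 mg/L.
e^(−k_1 t) = e^(−0.299×1.925) = 0.5623; e^(−k_2 t) = e^(−1.22×1.925) = 0.09548.
D = 8.668 × (0.5623 − 0.09548) + 3.60 × 0.09548 = 4.047 + 0.3437 = 4.390 mg/L.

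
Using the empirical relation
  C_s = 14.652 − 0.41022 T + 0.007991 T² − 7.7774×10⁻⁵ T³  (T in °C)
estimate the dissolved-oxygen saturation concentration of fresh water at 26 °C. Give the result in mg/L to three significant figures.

C_s ≈ 8.02 mg/L

C_s = 14.652 − 0.41022×26 + 0.007991×26² − 7.7774×10⁻⁵×26³ = 8.021 mg/L.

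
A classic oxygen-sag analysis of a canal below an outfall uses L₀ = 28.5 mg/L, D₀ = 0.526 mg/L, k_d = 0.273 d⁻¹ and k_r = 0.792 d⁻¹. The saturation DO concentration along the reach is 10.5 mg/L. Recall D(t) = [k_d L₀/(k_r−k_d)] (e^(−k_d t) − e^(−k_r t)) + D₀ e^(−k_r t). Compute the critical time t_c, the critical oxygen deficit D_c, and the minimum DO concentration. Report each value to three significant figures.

t_c = [1/(k_r−k_d)] ln[(k_r/k_d)(1 − D₀(k_r−k_d)/(k_d L₀))]
= [1/(0.792−0.273)] ln[(0.792/0.273)(1 − 0.526×0.5190/(0.273×28.5))]
= (1/0.5190) ln[2.901 × 0.9649] = 1.927 × ln(2.799) = 1.927 × 1.029 = 1.983 d.
D_c = (k_d/k_r) L₀ e^(−k_d t_c) = (0.273/0.792) × 28.5 × e^(−0.273×1.983) = 0.3447 × 28.5 × 0.5819 = 5.716 mg/L.
Minimum DO = C_s − D_c = 10.5 − 5.716 = 4.784 mg/L.

t_c ≈ 1.98 d; D_c ≈ 5.72 mg/L; min DO ≈ 4.78 mg/L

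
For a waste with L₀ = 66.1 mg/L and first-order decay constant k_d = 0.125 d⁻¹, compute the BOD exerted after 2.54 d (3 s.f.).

y_t = L₀(1 − e^(−k_d t)) = 66.1 × (1 − e^(−0.125×2.54))
= 66.1 × (1 − 0.7280) = 66.1 × 0.2720 = 17.98 mg/L.

y ≈ 18.0 mg/L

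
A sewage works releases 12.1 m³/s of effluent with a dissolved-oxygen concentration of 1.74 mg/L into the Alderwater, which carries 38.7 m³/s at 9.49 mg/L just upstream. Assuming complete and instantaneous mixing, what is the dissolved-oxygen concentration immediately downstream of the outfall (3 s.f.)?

7.64 mg/L

Flow-weighted mixing: C = (Q_r C_r + Q_w C_w)/(Q_r + Q_w)
= (38.7×9.49 + 12.1×1.74)/(38.7 + 12.1) = 388.3/50.80 = 7.644 mg/L.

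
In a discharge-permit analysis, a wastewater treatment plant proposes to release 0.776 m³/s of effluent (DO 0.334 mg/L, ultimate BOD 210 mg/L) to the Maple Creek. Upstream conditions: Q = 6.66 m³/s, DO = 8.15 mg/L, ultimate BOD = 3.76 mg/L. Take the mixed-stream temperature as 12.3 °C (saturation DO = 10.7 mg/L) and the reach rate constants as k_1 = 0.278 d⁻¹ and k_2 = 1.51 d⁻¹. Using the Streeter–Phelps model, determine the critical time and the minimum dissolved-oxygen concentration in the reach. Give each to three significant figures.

Mixed DO = (6.66×8.15 + 0.776×0.334)/(6.66+0.776) = 54.54/7.436 = 7.334 mg/L.
Mixed L₀ = (6.66×3.76 + 0.776×210)/(7.436) = 188.0/7.436 = 25.28 mg/L.
Initial deficit D₀ = C_s − DO₀ = 10.7 − 7.334 = 3.366 mg/L.
t_c = (1/1.232) ln[(1.51/0.278)(1 − 3.366×1.232/(0.278×25.28))] = 0.8117 × ln(2.227) = 0.6500 d.
D_c = (0.278/1.51) × 25.28 × e^(−0.278×0.6500) = 0.1841 × 25.28 × 0.8347 = 3.885 mg/L.
Minimum DO = 10.7 − 3.885 = 6.815 mg/L.

t_c ≈ 0.650 d; minimum DO ≈ 6.81 mg/L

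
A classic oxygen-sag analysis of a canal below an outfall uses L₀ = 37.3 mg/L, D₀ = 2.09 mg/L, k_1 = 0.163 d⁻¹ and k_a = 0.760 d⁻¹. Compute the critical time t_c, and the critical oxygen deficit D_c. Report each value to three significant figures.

t_c ≈ 2.19 d; D_c ≈ 5.59 mg/L

With k_a/k_1 = 4.663 and 1 − D₀(k_a−k_1)/(k_1 L₀) = 0.7948,
t_c = ln(4.663 × 0.7948) / (0.760 − 0.163) = ln(3.706) / 0.5970 = 1.310/0.5970 = 2.194 d.
L(t_c) = L₀ e^(−k_1 t_c) = 37.3 × 0.6993 = 26.08 mg/L, and at the critical point k_a D_c = k_1 L, so D_c = (0.163/0.760) × 26.08 = 5.595 mg/L.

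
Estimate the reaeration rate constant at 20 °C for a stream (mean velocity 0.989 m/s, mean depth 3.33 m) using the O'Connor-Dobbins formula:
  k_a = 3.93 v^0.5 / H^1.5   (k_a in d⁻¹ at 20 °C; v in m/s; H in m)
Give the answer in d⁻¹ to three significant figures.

k_a ≈ 0.643 d⁻¹

k_a = 3.93 × 0.989^0.5 / 3.33^1.5 = 3.93 × 0.9945 / 6.077 = 0.6432 d⁻¹.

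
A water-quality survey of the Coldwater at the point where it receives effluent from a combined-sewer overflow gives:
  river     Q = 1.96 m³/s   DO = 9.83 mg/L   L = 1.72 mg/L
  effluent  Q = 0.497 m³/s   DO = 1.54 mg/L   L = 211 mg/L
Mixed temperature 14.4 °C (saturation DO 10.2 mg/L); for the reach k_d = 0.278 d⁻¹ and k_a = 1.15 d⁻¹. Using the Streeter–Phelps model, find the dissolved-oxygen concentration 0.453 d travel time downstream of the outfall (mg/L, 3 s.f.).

DO ≈ 4.94 mg/L

Mixed DO = (1.96×9.83 + 0.497×1.54)/(1.96+0.497) = 20.03/2.457 = 8.153 mg/L.
Mixed L₀ = (1.96×1.72 + 0.497×211)/(2.457) = 108.2/2.457 = 44.05 mg/L.
Initial deficit D₀ = C_s − DO₀ = 10.2 − 8.153 = 2.047 mg/L.
D(0.453) = [0.278×44.05/(1.15−0.278)](e^(−0.278×0.453) − e^(−1.15×0.453)) + 2.047 e^(−1.15×0.453)
= 14.04 × (0.8817 − 0.5940) + 2.047 × 0.5940 = 5.257 mg/L.
DO = 10.2 − 5.257 = 4.943 mg/L.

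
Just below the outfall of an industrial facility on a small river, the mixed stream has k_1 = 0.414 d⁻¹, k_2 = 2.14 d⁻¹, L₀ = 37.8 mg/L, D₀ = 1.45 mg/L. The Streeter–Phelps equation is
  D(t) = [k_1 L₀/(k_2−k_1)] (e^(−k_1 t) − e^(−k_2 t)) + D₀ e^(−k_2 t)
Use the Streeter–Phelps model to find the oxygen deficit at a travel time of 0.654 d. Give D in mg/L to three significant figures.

k_1 L₀/(k_2−k_1) = 0.414×37.8/(2.14−0.414) = 15.65/1.726 = 9.067 mg/L.
e^(−k_1 t) = e^(−0.414×0.6540) = 0.7628; e^(−k_2 t) = e^(−2.14×0.6540) = 0.2467.
D = 9.067 × (0.7628 − 0.2467) + 1.45 × 0.2467 = 4.679 + 0.3577 = 5.037 mg/L.

D ≈ 5.04 mg/L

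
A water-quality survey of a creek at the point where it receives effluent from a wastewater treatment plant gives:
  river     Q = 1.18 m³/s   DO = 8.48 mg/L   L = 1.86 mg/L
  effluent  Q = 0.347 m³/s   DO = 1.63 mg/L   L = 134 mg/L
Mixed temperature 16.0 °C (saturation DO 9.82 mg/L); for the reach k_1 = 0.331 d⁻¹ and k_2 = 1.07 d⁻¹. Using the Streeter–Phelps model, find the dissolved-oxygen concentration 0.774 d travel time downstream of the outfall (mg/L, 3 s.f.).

Mixed DO = (1.18×8.48 + 0.347×1.63)/(1.18+0.347) = 10.57/1.527 = 6.923 mg/L.
Mixed L₀ = (1.18×1.86 + 0.347×134)/(1.527) = 48.69/1.527 = 31.89 mg/L.
Initial deficit D₀ = C_s − DO₀ = 9.82 − 6.923 = 2.897 mg/L.
D(0.774) = [0.331×31.89/(1.07−0.331)](e^(−0.331×0.774) − e^(−1.07×0.774)) + 2.897 e^(−1.07×0.774)
= 14.28 × (0.7740 − 0.4368) + 2.897 × 0.4368 = 6.081 mg/L.
DO = 9.82 − 6.081 = 3.739 mg/L.

DO ≈ 3.74 mg/L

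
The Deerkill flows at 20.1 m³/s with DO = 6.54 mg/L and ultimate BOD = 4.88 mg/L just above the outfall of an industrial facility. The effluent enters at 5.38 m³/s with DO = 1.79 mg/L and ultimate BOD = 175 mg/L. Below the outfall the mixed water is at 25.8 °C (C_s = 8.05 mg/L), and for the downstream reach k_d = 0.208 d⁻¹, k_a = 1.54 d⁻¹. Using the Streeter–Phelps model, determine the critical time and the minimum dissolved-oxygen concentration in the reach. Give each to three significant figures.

Mixed DO = (20.1×6.54 + 5.38×1.79)/(20.1+5.38) = 141.1/25.48 = 5.537 mg/L.
Mixed L₀ = (20.1×4.88 + 5.38×175)/(25.48) = 1040/25.48 = 40.80 mg/L.
Initial deficit D₀ = C_s − DO₀ = 8.05 − 5.537 = 2.513 mg/L.
t_c = (1/1.332) ln[(1.54/0.208)(1 − 2.513×1.332/(0.208×40.80))] = 0.7508 × ln(4.484) = 1.126 d.
D_c = (0.208/1.54) × 40.80 × e^(−0.208×1.126) = 0.1351 × 40.80 × 0.7911 = 4.360 mg/L.
Minimum DO = 8.05 − 4.360 = 3.690 mg/L.

t_c ≈ 1.13 d; minimum DO ≈ 3.69 mg/L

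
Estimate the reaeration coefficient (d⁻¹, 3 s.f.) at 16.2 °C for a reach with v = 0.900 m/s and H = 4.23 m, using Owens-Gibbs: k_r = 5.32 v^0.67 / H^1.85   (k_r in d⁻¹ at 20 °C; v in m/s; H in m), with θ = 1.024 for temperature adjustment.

k_r ≈ 0.314 d⁻¹

k_r(20) = 5.32 × 0.900^0.67 / 4.23^1.85 = 5.32 × 0.9318 / 14.41 = 0.3440 d⁻¹.
k_r(16.2) = 0.3440 × 1.024^(16.2−20) = 0.3440 × 0.9138 = 0.3143 d⁻¹.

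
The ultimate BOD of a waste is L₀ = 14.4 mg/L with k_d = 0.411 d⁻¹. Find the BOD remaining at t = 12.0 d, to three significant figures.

L ≈ 0.104 mg/L

L_t = L₀ e^(−k_d t) = 14.4 × e^(−0.411×12.0) = 14.4 × 0.007212 = 0.1039 mg/L.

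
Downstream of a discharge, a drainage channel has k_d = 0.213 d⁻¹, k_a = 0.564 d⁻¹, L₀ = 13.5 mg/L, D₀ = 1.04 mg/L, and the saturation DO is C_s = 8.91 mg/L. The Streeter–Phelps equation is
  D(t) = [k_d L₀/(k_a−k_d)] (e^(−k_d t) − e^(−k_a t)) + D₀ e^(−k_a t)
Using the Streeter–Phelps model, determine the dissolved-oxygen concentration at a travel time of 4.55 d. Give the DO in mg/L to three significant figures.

k_d L₀/(k_a−k_d) = 0.213×13.5/(0.564−0.213) = 2.875/0.3510 = 8.192 mg/L.
e^(−k_d t) = e^(−0.213×4.550) = 0.3794; e^(−k_a t) = e^(−0.564×4.550) = 0.07683.
D = 8.192 × (0.3794 − 0.07683) + 1.04 × 0.07683 = 2.479 + 0.07990 = 2.559 mg/L.
DO = C_s − D = 8.91 − 2.559 = 6.351 mg/L.

DO ≈ 6.35 mg/L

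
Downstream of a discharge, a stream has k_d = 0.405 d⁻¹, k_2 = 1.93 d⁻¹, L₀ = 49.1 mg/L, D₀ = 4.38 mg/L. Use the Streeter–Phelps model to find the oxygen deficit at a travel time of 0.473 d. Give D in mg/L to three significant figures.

D ≈ 7.29 mg/L

k_d L₀/(k_2−k_d) = 0.405×49.1/(1.93−0.405) = 19.89/1.525 = 13.04 mg/L.
e^(−k_d t) = e^(−0.405×0.4730) = 0.8257; e^(−k_2 t) = e^(−1.93×0.4730) = 0.4014.
D = 13.04 × (0.8257 − 0.4014) + 4.38 × 0.4014 = 5.533 + 1.758 = 7.291 mg/L.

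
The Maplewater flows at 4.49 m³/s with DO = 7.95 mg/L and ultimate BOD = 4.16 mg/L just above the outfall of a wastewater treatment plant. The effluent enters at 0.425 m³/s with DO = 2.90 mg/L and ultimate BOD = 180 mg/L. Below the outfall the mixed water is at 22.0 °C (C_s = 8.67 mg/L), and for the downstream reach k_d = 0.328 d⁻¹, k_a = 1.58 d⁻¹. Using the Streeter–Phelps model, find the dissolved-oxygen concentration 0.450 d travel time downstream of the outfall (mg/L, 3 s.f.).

Mixed DO = (4.49×7.95 + 0.425×2.90)/(4.49+0.425) = 36.93/4.915 = 7.513 mg/L.
Mixed L₀ = (4.49×4.16 + 0.425×180)/(4.915) = 95.18/4.915 = 19.36 mg/L.
Initial deficit D₀ = C_s − DO₀ = 8.67 − 7.513 = 1.157 mg/L.
D(0.450) = [0.328×19.36/(1.58−0.328)](e^(−0.328×0.450) − e^(−1.58×0.450)) + 1.157 e^(−1.58×0.450)
= 5.073 × (0.8628 − 0.4912) + 1.157 × 0.4912 = 2.453 mg/L.
DO = 8.67 − 2.453 = 6.217 mg/L.

DO ≈ 6.22 mg/L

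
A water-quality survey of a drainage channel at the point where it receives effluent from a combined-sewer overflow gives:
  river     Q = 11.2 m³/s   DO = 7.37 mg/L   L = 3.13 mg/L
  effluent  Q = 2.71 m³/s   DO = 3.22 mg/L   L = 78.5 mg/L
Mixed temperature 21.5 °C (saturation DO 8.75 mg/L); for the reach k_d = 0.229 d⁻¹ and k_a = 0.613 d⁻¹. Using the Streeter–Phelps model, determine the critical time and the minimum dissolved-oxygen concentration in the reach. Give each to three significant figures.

t_c ≈ 1.96 d; minimum DO ≈ 4.51 mg/L

Mixed DO = (11.2×7.37 + 2.71×3.22)/(11.2+2.71) = 91.27/13.91 = 6.561 mg/L.
Mixed L₀ = (11.2×3.13 + 2.71×78.5)/(13.91) = 247.8/13.91 = 17.81 mg/L.
Initial deficit D₀ = C_s − DO₀ = 8.75 − 6.561 = 2.189 mg/L.
t_c = (1/0.3840) ln[(0.613/0.229)(1 − 2.189×0.3840/(0.229×17.81))] = 2.604 × ln(2.125) = 1.963 d.
D_c = (0.229/0.613) × 17.81 × e^(−0.229×1.963) = 0.3736 × 17.81 × 0.6379 = 4.245 mg/L.
Minimum DO = 8.75 − 4.245 = 4.505 mg/L.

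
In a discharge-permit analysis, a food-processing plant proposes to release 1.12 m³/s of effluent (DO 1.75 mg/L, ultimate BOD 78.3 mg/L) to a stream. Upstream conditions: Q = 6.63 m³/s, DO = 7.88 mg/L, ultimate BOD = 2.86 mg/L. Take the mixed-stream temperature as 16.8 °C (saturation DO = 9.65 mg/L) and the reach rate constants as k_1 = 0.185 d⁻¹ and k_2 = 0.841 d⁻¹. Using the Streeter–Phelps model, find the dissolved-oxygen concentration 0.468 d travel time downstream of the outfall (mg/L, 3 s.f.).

DO ≈ 6.92 mg/L

Mixed DO = (6.63×7.88 + 1.12×1.75)/(6.63+1.12) = 54.20/7.750 = 6.994 mg/L.
Mixed L₀ = (6.63×2.86 + 1.12×78.3)/(7.750) = 106.7/7.750 = 13.76 mg/L.
Initial deficit D₀ = C_s − DO₀ = 9.65 − 6.994 = 2.656 mg/L.
D(0.468) = [0.185×13.76/(0.841−0.185)](e^(−0.185×0.468) − e^(−0.841×0.468)) + 2.656 e^(−0.841×0.468)
= 3.881 × (0.9171 − 0.6746) + 2.656 × 0.6746 = 2.733 mg/L.
DO = 9.65 − 2.733 = 6.917 mg/L.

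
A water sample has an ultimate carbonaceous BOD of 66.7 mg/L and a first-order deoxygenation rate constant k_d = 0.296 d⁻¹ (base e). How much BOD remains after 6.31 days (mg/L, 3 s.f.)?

L_t = L₀ e^(−k_d t) = 66.7 × e^(−0.296×6.31) = 66.7 × 0.1545 = 10.30 mg/L.

L ≈ 10.3 mg/L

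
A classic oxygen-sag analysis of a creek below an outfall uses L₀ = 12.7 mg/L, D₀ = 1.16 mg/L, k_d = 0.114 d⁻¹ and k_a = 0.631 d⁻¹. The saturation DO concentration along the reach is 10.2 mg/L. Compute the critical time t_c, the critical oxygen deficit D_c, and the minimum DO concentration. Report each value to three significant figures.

t_c = [1/(k_a−k_d)] ln[(k_a/k_d)(1 − D₀(k_a−k_d)/(k_d L₀))]
= [1/(0.631−0.114)] ln[(0.631/0.114)(1 − 1.16×0.5170/(0.114×12.7))]
= (1/0.5170) ln[5.535 × 0.5858] = 1.934 × ln(3.242) = 1.934 × 1.176 = 2.275 d.
L(t_c) = L₀ e^(−k_d t_c) = 12.7 × 0.7715 = 9.798 mg/L, and at the critical point k_a D_c = k_d L, so D_c = (0.114/0.631) × 9.798 = 1.770 mg/L.
Minimum DO = C_s − D_c = 10.2 − 1.770 = 8.430 mg/L.

t_c ≈ 2.28 d; D_c ≈ 1.77 mg/L; min DO ≈ 8.43 mg/L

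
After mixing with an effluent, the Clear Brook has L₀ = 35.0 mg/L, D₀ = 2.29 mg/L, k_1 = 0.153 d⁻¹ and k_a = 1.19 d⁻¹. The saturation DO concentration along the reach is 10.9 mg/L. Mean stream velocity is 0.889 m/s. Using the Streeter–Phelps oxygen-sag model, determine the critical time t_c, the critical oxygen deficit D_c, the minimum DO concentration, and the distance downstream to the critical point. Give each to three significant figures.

t_c = [1/(k_a−k_1)] ln[(k_a/k_1)(1 − D₀(k_a−k_1)/(k_1 L₀))]
= [1/(1.19−0.153)] ln[(1.19/0.153)(1 − 2.29×1.037/(0.153×35.0))]
= (1/1.037) ln[7.778 × 0.5565] = 0.9643 × ln(4.329) = 0.9643 × 1.465 = 1.413 d.
D_c = (k_1/k_a) L₀ e^(−k_1 t_c) = (0.153/1.19) × 35.0 × e^(−0.153×1.413) = 0.1286 × 35.0 × 0.8056 = 3.625 mg/L.
Minimum DO = C_s − D_c = 10.9 − 3.625 = 7.275 mg/L.
x_c = v t_c = 0.889 m/s × 1.413 d × 86400 s/d = 108500 m ≈ 109 km.

t_c ≈ 1.41 d; D_c ≈ 3.63 mg/L; min DO ≈ 7.27 mg/L; x_c ≈ 109 km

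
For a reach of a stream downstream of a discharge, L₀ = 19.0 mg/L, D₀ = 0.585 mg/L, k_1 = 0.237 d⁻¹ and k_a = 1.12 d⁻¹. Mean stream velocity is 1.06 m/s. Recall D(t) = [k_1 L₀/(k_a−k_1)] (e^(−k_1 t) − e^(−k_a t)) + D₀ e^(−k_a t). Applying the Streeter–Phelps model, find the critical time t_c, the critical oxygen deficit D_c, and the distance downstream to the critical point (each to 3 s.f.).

t_c ≈ 1.62 d; D_c ≈ 2.74 mg/L; x_c ≈ 148 km

At the critical point dD/dt = 0, so k_1 L₀ e^(−k_1 t) = k_a D. Substituting D(t) from the Streeter–Phelps equation and solving for t gives
t_c = ln[(k_a/k_1)(1 − D₀(k_a−k_1)/(k_1 L₀))] / (k_a−k_1).
Here k_a−k_1 = 0.8830 d⁻¹ and 1 − D₀(k_a−k_1)/(k_1 L₀) = 1 − 0.585×0.8830/(0.237×19.0) = 0.8853, so
t_c = ln(4.726 × 0.8853) / 0.8830 = 1.431 / 0.8830 = 1.621 d.
L(t_c) = L₀ e^(−k_1 t_c) = 19.0 × 0.6810 = 12.94 mg/L, and at the critical point k_a D_c = k_1 L, so D_c = (0.237/1.12) × 12.94 = 2.738 mg/L.
x_c = v t_c = 1.06 m/s × 1.621 d × 86400 s/d = 148400 m ≈ 148 km.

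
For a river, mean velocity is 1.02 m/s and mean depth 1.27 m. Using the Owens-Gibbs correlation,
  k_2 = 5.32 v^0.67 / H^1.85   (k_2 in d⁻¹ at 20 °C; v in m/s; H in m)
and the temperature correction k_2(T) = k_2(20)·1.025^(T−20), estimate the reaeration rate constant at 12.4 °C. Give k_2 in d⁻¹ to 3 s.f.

k_2(20) = 5.32 × 1.02^0.67 / 1.27^1.85 = 5.32 × 1.013 / 1.556 = 3.464 d⁻¹.
k_2(12.4) = 3.464 × 1.025^(12.4−20) = 3.464 × 0.8289 = 2.872 d⁻¹.

k_2 ≈ 2.87 d⁻¹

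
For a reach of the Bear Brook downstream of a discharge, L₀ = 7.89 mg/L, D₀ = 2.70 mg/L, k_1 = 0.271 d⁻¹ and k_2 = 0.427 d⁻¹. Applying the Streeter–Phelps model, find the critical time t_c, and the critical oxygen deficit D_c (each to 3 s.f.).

t_c ≈ 1.51 d; D_c ≈ 3.33 mg/L

t_c = [1/(k_2−k_1)] ln[(k_2/k_1)(1 − D₀(k_2−k_1)/(k_1 L₀))]
= [1/(0.427−0.271)] ln[(0.427/0.271)(1 − 2.70×0.1560/(0.271×7.89))]
= (1/0.1560) ln[1.576 × 0.8030] = 6.410 × ln(1.265) = 6.410 × 0.2353 = 1.508 d.
D_c = (k_1/k_2) L₀ e^(−k_1 t_c) = (0.271/0.427) × 7.89 × e^(−0.271×1.508) = 0.6347 × 7.89 × 0.6645 = 3.327 mg/L.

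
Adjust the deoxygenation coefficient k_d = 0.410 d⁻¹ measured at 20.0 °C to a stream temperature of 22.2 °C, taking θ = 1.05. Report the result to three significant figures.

k_d(T₂) = k_d(T₁) · θ^(T₂−T₁) = 0.410 × 1.05^(22.2−20.0)
= 0.410 × 1.05^2.20 = 0.410 × 1.113 = 0.4565 d⁻¹.

k_d ≈ 0.456 d⁻¹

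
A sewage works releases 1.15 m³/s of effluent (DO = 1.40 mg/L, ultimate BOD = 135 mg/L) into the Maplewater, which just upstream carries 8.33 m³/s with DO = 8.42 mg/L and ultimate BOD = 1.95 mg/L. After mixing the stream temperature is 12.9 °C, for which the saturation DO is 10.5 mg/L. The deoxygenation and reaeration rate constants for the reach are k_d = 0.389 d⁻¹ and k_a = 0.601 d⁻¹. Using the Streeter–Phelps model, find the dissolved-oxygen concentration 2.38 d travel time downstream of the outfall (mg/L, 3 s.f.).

DO ≈ 4.59 mg/L

Mixed DO = (8.33×8.42 + 1.15×1.40)/(8.33+1.15) = 71.75/9.480 = 7.568 mg/L.
Mixed L₀ = (8.33×1.95 + 1.15×135)/(9.480) = 171.5/9.480 = 18.09 mg/L.
Initial deficit D₀ = C_s − DO₀ = 10.5 − 7.568 = 2.932 mg/L.
D(2.38) = [0.389×18.09/(0.601−0.389)](e^(−0.389×2.38) − e^(−0.601×2.38)) + 2.932 e^(−0.601×2.38)
= 33.19 × (0.3962 − 0.2392) + 2.932 × 0.2392 = 5.912 mg/L.
DO = 10.5 − 5.912 = 4.588 mg/L.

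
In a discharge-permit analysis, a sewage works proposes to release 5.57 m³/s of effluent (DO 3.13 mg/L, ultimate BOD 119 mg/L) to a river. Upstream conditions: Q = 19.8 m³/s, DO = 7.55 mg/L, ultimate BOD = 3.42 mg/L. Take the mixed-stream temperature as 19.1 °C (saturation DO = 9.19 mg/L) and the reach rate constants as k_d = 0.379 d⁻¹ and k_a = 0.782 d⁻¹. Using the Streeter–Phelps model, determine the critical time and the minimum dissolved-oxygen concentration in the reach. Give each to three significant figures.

t_c ≈ 1.55 d; minimum DO ≈ 1.42 mg/L

Mixed DO = (19.8×7.55 + 5.57×3.13)/(19.8+5.57) = 166.9/25.37 = 6.580 mg/L.
Mixed L₀ = (19.8×3.42 + 5.57×119)/(25.37) = 730.5/25.37 = 28.80 mg/L.
Initial deficit D₀ = C_s − DO₀ = 9.19 − 6.580 = 2.610 mg/L.
t_c = (1/0.4030) ln[(0.782/0.379)(1 − 2.610×0.4030/(0.379×28.80))] = 2.481 × ln(1.864) = 1.546 d.
D_c = (0.379/0.782) × 28.80 × e^(−0.379×1.546) = 0.4847 × 28.80 × 0.5566 = 7.768 mg/L.
Minimum DO = 9.19 − 7.768 = 1.422 mg/L.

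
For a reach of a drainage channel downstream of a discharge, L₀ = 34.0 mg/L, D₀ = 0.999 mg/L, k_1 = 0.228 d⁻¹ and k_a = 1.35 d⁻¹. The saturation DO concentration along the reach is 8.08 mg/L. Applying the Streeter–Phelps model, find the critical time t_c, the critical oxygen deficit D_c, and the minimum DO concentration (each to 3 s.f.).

At the critical point dD/dt = 0, so k_1 L₀ e^(−k_1 t) = k_a D. Substituting D(t) from the Streeter–Phelps equation and solving for t gives
t_c = ln[(k_a/k_1)(1 − D₀(k_a−k_1)/(k_1 L₀))] / (k_a−k_1).
Here k_a−k_1 = 1.122 d⁻¹ and 1 − D₀(k_a−k_1)/(k_1 L₀) = 1 − 0.999×1.122/(0.228×34.0) = 0.8554, so
t_c = ln(5.921 × 0.8554) / 1.122 = 1.622 / 1.122 = 1.446 d.
L(t_c) = L₀ e^(−k_1 t_c) = 34.0 × 0.7192 = 24.45 mg/L, and at the critical point k_a D_c = k_1 L, so D_c = (0.228/1.35) × 24.45 = 4.130 mg/L.
Minimum DO = C_s − D_c = 8.08 − 4.130 = 3.950 mg/L.

t_c ≈ 1.45 d; D_c ≈ 4.13 mg/L; min DO ≈ 3.95 mg/L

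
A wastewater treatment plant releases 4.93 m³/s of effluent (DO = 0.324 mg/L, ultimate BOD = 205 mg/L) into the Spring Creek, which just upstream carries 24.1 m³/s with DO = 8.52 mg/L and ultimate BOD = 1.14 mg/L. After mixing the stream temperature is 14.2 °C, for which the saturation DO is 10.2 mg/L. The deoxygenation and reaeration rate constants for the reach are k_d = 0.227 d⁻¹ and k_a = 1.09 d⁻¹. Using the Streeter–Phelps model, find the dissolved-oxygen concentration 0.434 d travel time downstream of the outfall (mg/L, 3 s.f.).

Mixed DO = (24.1×8.52 + 4.93×0.324)/(24.1+4.93) = 206.9/29.03 = 7.128 mg/L.
Mixed L₀ = (24.1×1.14 + 4.93×205)/(29.03) = 1038/29.03 = 35.76 mg/L.
Initial deficit D₀ = C_s − DO₀ = 10.2 − 7.128 = 3.072 mg/L.
D(0.434) = [0.227×35.76/(1.09−0.227)](e^(−0.227×0.434) − e^(−1.09×0.434)) + 3.072 e^(−1.09×0.434)
= 9.406 × (0.9062 − 0.6231) + 3.072 × 0.6231 = 4.577 mg/L.
DO = 10.2 − 4.577 = 5.623 mg/L.

DO ≈ 5.62 mg/L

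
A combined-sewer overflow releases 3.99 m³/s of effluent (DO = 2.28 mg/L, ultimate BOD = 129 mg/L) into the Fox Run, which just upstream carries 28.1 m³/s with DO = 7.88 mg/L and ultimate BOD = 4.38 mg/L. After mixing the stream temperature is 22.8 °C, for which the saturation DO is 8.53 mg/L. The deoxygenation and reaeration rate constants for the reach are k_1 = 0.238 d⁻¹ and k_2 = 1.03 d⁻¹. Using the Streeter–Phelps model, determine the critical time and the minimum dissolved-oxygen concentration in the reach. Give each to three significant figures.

Mixed DO = (28.1×7.88 + 3.99×2.28)/(28.1+3.99) = 230.5/32.09 = 7.184 mg/L.
Mixed L₀ = (28.1×4.38 + 3.99×129)/(32.09) = 637.8/32.09 = 19.87 mg/L.
Initial deficit D₀ = C_s − DO₀ = 8.53 − 7.184 = 1.346 mg/L.
t_c = (1/0.7920) ln[(1.03/0.238)(1 − 1.346×0.7920/(0.238×19.87))] = 1.263 × ln(3.352) = 1.527 d.
D_c = (0.238/1.03) × 19.87 × e^(−0.238×1.527) = 0.2311 × 19.87 × 0.6952 = 3.193 mg/L.
Minimum DO = 8.53 − 3.193 = 5.337 mg/L.

t_c ≈ 1.53 d; minimum DO ≈ 5.34 mg/L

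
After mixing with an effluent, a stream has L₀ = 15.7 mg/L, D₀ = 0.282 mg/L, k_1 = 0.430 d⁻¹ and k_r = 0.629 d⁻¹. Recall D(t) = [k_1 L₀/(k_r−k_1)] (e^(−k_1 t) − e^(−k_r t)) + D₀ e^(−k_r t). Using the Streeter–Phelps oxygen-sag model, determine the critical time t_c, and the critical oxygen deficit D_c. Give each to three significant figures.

With k_r/k_1 = 1.463 and 1 − D₀(k_r−k_1)/(k_1 L₀) = 0.9917,
t_c = ln(1.463 × 0.9917) / (0.629 − 0.430) = ln(1.451) / 0.1990 = 0.3720/0.1990 = 1.869 d.
L(t_c) = L₀ e^(−k_1 t_c) = 15.7 × 0.4476 = 7.028 mg/L, and at the critical point k_r D_c = k_1 L, so D_c = (0.430/0.629) × 7.028 = 4.804 mg/L.

t_c ≈ 1.87 d; D_c ≈ 4.80 mg/L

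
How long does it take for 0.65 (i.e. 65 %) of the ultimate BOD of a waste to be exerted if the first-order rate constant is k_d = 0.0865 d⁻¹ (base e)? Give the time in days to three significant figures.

y/L₀ = 1 − e^(−k_d t) = 0.65 ⇒ e^(−k_d t) = 0.350
t = −ln(0.350) / 0.0865 = 1.050 / 0.0865 = 12.14 d.

t ≈ 12.1 d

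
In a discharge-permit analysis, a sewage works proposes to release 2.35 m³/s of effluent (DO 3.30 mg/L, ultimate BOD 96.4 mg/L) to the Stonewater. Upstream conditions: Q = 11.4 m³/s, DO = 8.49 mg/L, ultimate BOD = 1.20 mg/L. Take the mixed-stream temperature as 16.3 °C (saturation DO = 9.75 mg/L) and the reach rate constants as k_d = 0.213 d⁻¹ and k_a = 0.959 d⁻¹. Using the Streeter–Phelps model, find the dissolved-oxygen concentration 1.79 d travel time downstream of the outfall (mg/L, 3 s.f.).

DO ≈ 6.85 mg/L

Mixed DO = (11.4×8.49 + 2.35×3.30)/(11.4+2.35) = 104.5/13.75 = 7.603 mg/L.
Mixed L₀ = (11.4×1.20 + 2.35×96.4)/(13.75) = 240.2/13.75 = 17.47 mg/L.
Initial deficit D₀ = C_s − DO₀ = 9.75 − 7.603 = 2.147 mg/L.
D(1.79) = [0.213×17.47/(0.959−0.213)](e^(−0.213×1.79) − e^(−0.959×1.79)) + 2.147 e^(−0.959×1.79)
= 4.988 × (0.6830 − 0.1797) + 2.147 × 0.1797 = 2.896 mg/L.
DO = 9.75 − 2.896 = 6.854 mg/L.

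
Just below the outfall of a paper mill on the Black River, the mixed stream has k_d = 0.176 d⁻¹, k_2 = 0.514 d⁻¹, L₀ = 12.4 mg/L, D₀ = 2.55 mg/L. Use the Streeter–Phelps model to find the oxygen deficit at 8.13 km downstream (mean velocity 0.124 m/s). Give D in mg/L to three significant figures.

Travel time t = x/v = 8.13 km / (0.124 m/s) = 8130 m / 0.124 m/s = 65560 s = 0.7588 d.
k_d L₀/(k_2−k_d) = 0.176×12.4/(0.514−0.176) = 2.182/0.3380 = 6.457 mg/L.
e^(−k_d t) = e^(−0.176×0.7588) = 0.8750; e^(−k_2 t) = e^(−0.514×0.7588) = 0.6770.
D = 6.457 × (0.8750 − 0.6770) + 2.55 × 0.6770 = 1.278 + 1.726 = 3.005 mg/L.

D ≈ 3.00 mg/L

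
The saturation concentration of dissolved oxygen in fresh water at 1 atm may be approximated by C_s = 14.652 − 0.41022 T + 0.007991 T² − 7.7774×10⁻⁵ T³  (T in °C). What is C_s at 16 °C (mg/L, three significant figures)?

C_s = 14.652 − 0.41022×16 + 0.007991×16² − 7.7774×10⁻⁵×16³ = 9.816 mg/L.

C_s ≈ 9.82 mg/L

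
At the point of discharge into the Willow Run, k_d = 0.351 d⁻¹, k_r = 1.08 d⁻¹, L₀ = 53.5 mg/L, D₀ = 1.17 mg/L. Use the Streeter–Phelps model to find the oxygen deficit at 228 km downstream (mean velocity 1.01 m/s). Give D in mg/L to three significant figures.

D ≈ 8.83 mg/L

Travel time t = x/v = 228 km / (1.01 m/s) = 228000 m / 1.01 m/s = 225700 s = 2.613 d.
k_d L₀/(k_r−k_d) = 0.351×53.5/(1.08−0.351) = 18.78/0.7290 = 25.76 mg/L.
e^(−k_d t) = e^(−0.351×2.613) = 0.3997; e^(−k_r t) = e^(−1.08×2.613) = 0.05950.
D = 25.76 × (0.3997 − 0.05950) + 1.17 × 0.05950 = 8.763 + 0.06961 = 8.833 mg/L.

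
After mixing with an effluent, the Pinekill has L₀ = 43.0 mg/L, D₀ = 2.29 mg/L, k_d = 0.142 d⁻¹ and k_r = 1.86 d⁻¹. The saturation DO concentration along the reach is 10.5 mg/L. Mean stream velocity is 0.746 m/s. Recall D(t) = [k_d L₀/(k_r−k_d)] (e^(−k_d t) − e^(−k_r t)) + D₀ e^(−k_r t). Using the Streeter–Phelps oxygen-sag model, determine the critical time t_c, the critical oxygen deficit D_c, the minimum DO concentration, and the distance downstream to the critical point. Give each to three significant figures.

With k_r/k_d = 13.10 and 1 − D₀(k_r−k_d)/(k_d L₀) = 0.3557,
t_c = ln(13.10 × 0.3557) / (1.86 − 0.142) = ln(4.659) / 1.718 = 1.539/1.718 = 0.8957 d.
L(t_c) = L₀ e^(−k_d t_c) = 43.0 × 0.8806 = 37.86 mg/L, and at the critical point k_r D_c = k_d L, so D_c = (0.142/1.86) × 37.86 = 2.891 mg/L.
Minimum DO = C_s − D_c = 10.5 − 2.891 = 7.609 mg/L.
x_c = v t_c = 0.746 m/s × 0.8957 d × 86400 s/d = 57730 m ≈ 57.7 km.

t_c ≈ 0.896 d; D_c ≈ 2.89 mg/L; min DO ≈ 7.61 mg/L; x_c ≈ 57.7 km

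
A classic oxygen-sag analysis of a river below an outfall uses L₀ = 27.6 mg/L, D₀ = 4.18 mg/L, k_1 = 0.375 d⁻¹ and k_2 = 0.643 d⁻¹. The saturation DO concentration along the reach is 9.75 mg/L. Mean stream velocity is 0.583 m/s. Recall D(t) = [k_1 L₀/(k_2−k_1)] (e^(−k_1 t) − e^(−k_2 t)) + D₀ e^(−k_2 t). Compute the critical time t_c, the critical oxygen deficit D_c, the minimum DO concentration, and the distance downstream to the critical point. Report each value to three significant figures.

t_c ≈ 1.58 d; D_c ≈ 8.89 mg/L; min DO ≈ 0.865 mg/L; x_c ≈ 79.8 km

At the critical point dD/dt = 0, so k_1 L₀ e^(−k_1 t) = k_2 D. Substituting D(t) from the Streeter–Phelps equation and solving for t gives
t_c = ln[(k_2/k_1)(1 − D₀(k_2−k_1)/(k_1 L₀))] / (k_2−k_1).
Here k_2−k_1 = 0.2680 d⁻¹ and 1 − D₀(k_2−k_1)/(k_1 L₀) = 1 − 4.18×0.2680/(0.375×27.6) = 0.8918, so
t_c = ln(1.715 × 0.8918) / 0.2680 = 0.4247 / 0.2680 = 1.585 d.
D_c = (k_1/k_2) L₀ e^(−k_1 t_c) = (0.375/0.643) × 27.6 × e^(−0.375×1.585) = 0.5832 × 27.6 × 0.5520 = 8.885 mg/L.
Minimum DO = C_s − D_c = 9.75 − 8.885 = 0.8648 mg/L.
x_c = v t_c = 0.583 m/s × 1.585 d × 86400 s/d = 79820 m ≈ 79.8 km.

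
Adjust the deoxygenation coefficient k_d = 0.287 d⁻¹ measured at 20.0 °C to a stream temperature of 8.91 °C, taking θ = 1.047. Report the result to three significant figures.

k_d(T₂) = k_d(T₁) · θ^(T₂−T₁) = 0.287 × 1.047^(8.91−20.0)
= 0.287 × 1.047^-11.1 = 0.287 × 0.6009 = 0.1725 d⁻¹.

k_d ≈ 0.172 d⁻¹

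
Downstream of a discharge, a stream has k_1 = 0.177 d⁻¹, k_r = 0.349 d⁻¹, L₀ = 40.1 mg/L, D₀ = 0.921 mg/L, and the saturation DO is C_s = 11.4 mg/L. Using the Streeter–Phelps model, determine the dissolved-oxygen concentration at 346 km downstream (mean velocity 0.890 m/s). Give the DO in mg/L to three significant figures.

DO ≈ 1.18 mg/L

Travel time t = x/v = 346 km / (0.890 m/s) = 346000 m / 0.890 m/s = 388800 s = 4.500 d.
k_1 L₀/(k_r−k_1) = 0.177×40.1/(0.349−0.177) = 7.098/0.1720 = 41.27 mg/L.
e^(−k_1 t) = e^(−0.177×4.500) = 0.4509; e^(−k_r t) = e^(−0.349×4.500) = 0.2080.
D = 41.27 × (0.4509 − 0.2080) + 0.921 × 0.2080 = 10.03 + 0.1915 = 10.22 mg/L.
DO = C_s − D = 11.4 − 10.22 = 1.182 mg/L.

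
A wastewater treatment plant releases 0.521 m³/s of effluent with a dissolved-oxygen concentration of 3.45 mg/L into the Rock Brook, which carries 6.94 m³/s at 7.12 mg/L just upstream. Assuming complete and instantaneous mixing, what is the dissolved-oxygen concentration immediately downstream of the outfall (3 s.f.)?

6.86 mg/L

Flow-weighted mixing: C = (Q_r C_r + Q_w C_w)/(Q_r + Q_w)
= (6.94×7.12 + 0.521×3.45)/(6.94 + 0.521) = 51.21/7.461 = 6.864 mg/L.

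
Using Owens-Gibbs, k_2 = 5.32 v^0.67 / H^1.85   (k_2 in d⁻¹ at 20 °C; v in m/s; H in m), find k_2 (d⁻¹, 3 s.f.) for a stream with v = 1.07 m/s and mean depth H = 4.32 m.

k_2 = 5.32 × 1.07^0.67 / 4.32^1.85 = 5.32 × 1.046 / 14.98 = 0.3715 d⁻¹.

k_2 ≈ 0.371 d⁻¹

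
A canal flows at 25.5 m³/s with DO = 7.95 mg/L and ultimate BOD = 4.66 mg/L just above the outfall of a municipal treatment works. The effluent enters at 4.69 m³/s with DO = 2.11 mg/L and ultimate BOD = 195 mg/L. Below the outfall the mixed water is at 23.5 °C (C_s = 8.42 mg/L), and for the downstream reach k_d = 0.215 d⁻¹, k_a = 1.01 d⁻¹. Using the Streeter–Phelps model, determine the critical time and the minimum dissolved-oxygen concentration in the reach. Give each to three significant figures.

Mixed DO = (25.5×7.95 + 4.69×2.11)/(25.5+4.69) = 212.6/30.19 = 7.043 mg/L.
Mixed L₀ = (25.5×4.66 + 4.69×195)/(30.19) = 1033/30.19 = 34.23 mg/L.
Initial deficit D₀ = C_s − DO₀ = 8.42 − 7.043 = 1.377 mg/L.
t_c = (1/0.7950) ln[(1.01/0.215)(1 − 1.377×0.7950/(0.215×34.23))] = 1.258 × ln(3.999) = 1.743 d.
D_c = (0.215/1.01) × 34.23 × e^(−0.215×1.743) = 0.2129 × 34.23 × 0.6874 = 5.009 mg/L.
Minimum DO = 8.42 − 5.009 = 3.411 mg/L.

t_c ≈ 1.74 d; minimum DO ≈ 3.41 mg/L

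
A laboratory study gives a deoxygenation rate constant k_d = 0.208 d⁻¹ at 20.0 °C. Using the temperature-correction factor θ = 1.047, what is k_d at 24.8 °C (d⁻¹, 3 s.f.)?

k_d ≈ 0.259 d⁻¹

k_d(T₂) = k_d(T₁) · θ^(T₂−T₁) = 0.208 × 1.047^(24.8−20.0)
= 0.208 × 1.047^4.80 = 0.208 × 1.247 = 0.2593 d⁻¹.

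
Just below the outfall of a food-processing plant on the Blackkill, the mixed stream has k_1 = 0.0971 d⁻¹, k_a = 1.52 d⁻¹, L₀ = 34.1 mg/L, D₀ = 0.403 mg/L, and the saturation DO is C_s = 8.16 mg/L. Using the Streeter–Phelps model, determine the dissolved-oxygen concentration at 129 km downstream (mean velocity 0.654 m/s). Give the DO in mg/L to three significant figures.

DO ≈ 6.36 mg/L

Travel time t = x/v = 129 km / (0.654 m/s) = 129000 m / 0.654 m/s = 197200 s = 2.283 d.
k_1 L₀/(k_a−k_1) = 0.0971×34.1/(1.52−0.0971) = 3.311/1.423 = 2.327 mg/L.
e^(−k_1 t) = e^(−0.0971×2.283) = 0.8012; e^(−k_a t) = e^(−1.52×2.283) = 0.03111.
D = 2.327 × (0.8012 − 0.03111) + 0.403 × 0.03111 = 1.792 + 0.01254 = 1.804 mg/L.
DO = C_s − D = 8.16 − 1.804 = 6.356 mg/L.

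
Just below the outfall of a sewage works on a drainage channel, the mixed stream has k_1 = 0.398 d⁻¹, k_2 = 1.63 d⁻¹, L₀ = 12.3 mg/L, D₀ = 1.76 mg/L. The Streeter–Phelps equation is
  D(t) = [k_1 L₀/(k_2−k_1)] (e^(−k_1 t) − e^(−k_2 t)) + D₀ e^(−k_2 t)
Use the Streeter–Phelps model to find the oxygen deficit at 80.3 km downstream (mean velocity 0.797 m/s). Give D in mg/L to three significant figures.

D ≈ 2.17 mg/L

Travel time t = x/v = 80.3 km / (0.797 m/s) = 80300 m / 0.797 m/s = 100800 s = 1.166 d.
k_1 L₀/(k_2−k_1) = 0.398×12.3/(1.63−0.398) = 4.895/1.232 = 3.974 mg/L.
e^(−k_1 t) = e^(−0.398×1.166) = 0.6287; e^(−k_2 t) = e^(−1.63×1.166) = 0.1495.
D = 3.974 × (0.6287 − 0.1495) + 1.76 × 0.1495 = 1.904 + 0.2630 = 2.167 mg/L.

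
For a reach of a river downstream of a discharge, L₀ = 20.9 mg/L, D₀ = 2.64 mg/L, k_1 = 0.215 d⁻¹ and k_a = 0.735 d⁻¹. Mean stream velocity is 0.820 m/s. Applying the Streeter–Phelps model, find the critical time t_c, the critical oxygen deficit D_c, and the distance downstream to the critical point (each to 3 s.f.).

t_c = [1/(k_a−k_1)] ln[(k_a/k_1)(1 − D₀(k_a−k_1)/(k_1 L₀))]
= [1/(0.735−0.215)] ln[(0.735/0.215)(1 − 2.64×0.5200/(0.215×20.9))]
= (1/0.5200) ln[3.419 × 0.6945] = 1.923 × ln(2.374) = 1.923 × 0.8647 = 1.663 d.
D_c = (k_1/k_a) L₀ e^(−k_1 t_c) = (0.215/0.735) × 20.9 × e^(−0.215×1.663) = 0.2925 × 20.9 × 0.6994 = 4.276 mg/L.
x_c = v t_c = 0.820 m/s × 1.663 d × 86400 s/d = 117800 m ≈ 118 km.

t_c ≈ 1.66 d; D_c ≈ 4.28 mg/L; x_c ≈ 118 km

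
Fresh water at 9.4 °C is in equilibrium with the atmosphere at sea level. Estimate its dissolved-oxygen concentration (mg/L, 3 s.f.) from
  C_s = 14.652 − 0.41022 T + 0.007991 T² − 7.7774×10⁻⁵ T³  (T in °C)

C_s ≈ 11.4 mg/L

C_s = 14.652 − 0.41022×9.4 + 0.007991×9.4² − 7.7774×10⁻⁵×9.4³ = 11.44 mg/L.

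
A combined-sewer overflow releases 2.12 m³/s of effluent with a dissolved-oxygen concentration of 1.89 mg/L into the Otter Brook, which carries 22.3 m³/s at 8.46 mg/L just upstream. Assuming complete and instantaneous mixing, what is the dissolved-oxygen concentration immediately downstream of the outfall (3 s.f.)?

7.89 mg/L

Flow-weighted mixing: C = (Q_r C_r + Q_w C_w)/(Q_r + Q_w)
= (22.3×8.46 + 2.12×1.89)/(22.3 + 2.12) = 192.7/24.42 = 7.890 mg/L.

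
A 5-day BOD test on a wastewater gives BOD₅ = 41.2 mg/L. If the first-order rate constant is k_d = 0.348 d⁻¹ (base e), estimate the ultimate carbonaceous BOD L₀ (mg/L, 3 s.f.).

BOD₅ = L₀(1 − e^(−5k_d)) ⇒ L₀ = BOD₅ / (1 − e^(−5×0.348))
= 41.2 / (1 − 0.1755) = 41.2 / 0.8245 = 49.97 mg/L.

L₀ ≈ 50.0 mg/L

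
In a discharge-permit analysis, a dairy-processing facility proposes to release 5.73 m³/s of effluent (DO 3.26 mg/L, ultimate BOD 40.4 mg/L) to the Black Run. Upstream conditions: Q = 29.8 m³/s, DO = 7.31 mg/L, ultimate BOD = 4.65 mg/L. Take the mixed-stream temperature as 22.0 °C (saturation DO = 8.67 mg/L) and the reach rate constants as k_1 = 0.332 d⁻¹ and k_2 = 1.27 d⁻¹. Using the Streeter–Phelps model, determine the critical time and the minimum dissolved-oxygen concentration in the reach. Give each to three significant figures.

Mixed DO = (29.8×7.31 + 5.73×3.26)/(29.8+5.73) = 236.5/35.53 = 6.657 mg/L.
Mixed L₀ = (29.8×4.65 + 5.73×40.4)/(35.53) = 370.1/35.53 = 10.42 mg/L.
Initial deficit D₀ = C_s − DO₀ = 8.67 − 6.657 = 2.013 mg/L.
t_c = (1/0.9380) ln[(1.27/0.332)(1 − 2.013×0.9380/(0.332×10.42))] = 1.066 × ln(1.736) = 0.5883 d.
D_c = (0.332/1.27) × 10.42 × e^(−0.332×0.5883) = 0.2614 × 10.42 × 0.8226 = 2.240 mg/L.
Minimum DO = 8.67 − 2.240 = 6.430 mg/L.

t_c ≈ 0.588 d; minimum DO ≈ 6.43 mg/L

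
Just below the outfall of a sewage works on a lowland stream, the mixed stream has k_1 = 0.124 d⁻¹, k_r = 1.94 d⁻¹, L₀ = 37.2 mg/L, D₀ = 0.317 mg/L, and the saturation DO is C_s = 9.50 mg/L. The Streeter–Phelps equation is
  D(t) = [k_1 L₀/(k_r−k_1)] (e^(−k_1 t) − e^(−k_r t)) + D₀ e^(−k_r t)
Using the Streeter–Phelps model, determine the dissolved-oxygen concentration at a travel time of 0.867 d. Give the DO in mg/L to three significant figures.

k_1 L₀/(k_r−k_1) = 0.124×37.2/(1.94−0.124) = 4.613/1.816 = 2.540 mg/L.
e^(−k_1 t) = e^(−0.124×0.8670) = 0.8981; e^(−k_r t) = e^(−1.94×0.8670) = 0.1860.
D = 2.540 × (0.8981 − 0.1860) + 0.317 × 0.1860 = 1.809 + 0.05896 = 1.868 mg/L.
DO = C_s − D = 9.50 − 1.868 = 7.632 mg/L.

DO ≈ 7.63 mg/L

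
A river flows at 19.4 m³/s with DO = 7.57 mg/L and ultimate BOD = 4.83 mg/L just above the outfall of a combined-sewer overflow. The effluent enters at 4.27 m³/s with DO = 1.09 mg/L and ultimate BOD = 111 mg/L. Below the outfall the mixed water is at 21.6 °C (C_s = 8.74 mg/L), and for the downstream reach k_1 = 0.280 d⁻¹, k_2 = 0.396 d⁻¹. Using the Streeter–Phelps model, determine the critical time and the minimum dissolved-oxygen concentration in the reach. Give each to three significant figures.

Mixed DO = (19.4×7.57 + 4.27×1.09)/(19.4+4.27) = 151.5/23.67 = 6.401 mg/L.
Mixed L₀ = (19.4×4.83 + 4.27×111)/(23.67) = 567.7/23.67 = 23.98 mg/L.
Initial deficit D₀ = C_s − DO₀ = 8.74 − 6.401 = 2.339 mg/L.
t_c = (1/0.1160) ln[(0.396/0.280)(1 − 2.339×0.1160/(0.280×23.98))] = 8.621 × ln(1.357) = 2.633 d.
D_c = (0.280/0.396) × 23.98 × e^(−0.280×2.633) = 0.7071 × 23.98 × 0.4785 = 8.114 mg/L.
Minimum DO = 8.74 − 8.114 = 0.6261 mg/L.

t_c ≈ 2.63 d; minimum DO ≈ 0.626 mg/L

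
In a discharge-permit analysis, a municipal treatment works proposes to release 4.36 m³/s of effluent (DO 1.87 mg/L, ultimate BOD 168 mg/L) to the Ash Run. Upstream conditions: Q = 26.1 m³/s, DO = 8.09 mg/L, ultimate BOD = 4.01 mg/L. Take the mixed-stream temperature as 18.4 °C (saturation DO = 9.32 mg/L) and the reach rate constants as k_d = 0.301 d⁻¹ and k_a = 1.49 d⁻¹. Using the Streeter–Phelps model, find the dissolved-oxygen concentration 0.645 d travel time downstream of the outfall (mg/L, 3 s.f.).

DO ≈ 5.44 mg/L

Mixed DO = (26.1×8.09 + 4.36×1.87)/(26.1+4.36) = 219.3/30.46 = 7.200 mg/L.
Mixed L₀ = (26.1×4.01 + 4.36×168)/(30.46) = 837.1/30.46 = 27.48 mg/L.
Initial deficit D₀ = C_s − DO₀ = 9.32 − 7.200 = 2.120 mg/L.
D(0.645) = [0.301×27.48/(1.49−0.301)](e^(−0.301×0.645) − e^(−1.49×0.645)) + 2.120 e^(−1.49×0.645)
= 6.958 × (0.8235 − 0.3825) + 2.120 × 0.3825 = 3.880 mg/L.
DO = 9.32 − 3.880 = 5.440 mg/L.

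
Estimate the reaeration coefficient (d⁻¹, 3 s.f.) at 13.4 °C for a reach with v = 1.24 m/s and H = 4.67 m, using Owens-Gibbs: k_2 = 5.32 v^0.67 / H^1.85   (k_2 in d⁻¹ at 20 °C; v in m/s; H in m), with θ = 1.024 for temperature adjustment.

k_2(20) = 5.32 × 1.24^0.67 / 4.67^1.85 = 5.32 × 1.155 / 17.31 = 0.3550 d⁻¹.
k_2(13.4) = 0.3550 × 1.024^(13.4−20) = 0.3550 × 0.8551 = 0.3036 d⁻¹.

k_2 ≈ 0.304 d⁻¹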